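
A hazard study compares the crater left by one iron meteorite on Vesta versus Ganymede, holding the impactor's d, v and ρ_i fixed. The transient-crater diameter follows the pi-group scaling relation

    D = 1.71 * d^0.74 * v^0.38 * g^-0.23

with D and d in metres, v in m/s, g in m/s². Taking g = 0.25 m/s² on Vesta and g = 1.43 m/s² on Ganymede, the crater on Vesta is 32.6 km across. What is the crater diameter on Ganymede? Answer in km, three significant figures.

All impactor-dependent factors cancel in the ratio, leaving D_Ganymede/D_Vesta = (g_Ganymede/g_Vesta)^-0.23.
(1.43/0.25)^-0.23 = 5.720^-0.23 = 0.6696
D_Ganymede = 0.6696 × 32.6 km = 21.8 km

D ≈ 21.8 km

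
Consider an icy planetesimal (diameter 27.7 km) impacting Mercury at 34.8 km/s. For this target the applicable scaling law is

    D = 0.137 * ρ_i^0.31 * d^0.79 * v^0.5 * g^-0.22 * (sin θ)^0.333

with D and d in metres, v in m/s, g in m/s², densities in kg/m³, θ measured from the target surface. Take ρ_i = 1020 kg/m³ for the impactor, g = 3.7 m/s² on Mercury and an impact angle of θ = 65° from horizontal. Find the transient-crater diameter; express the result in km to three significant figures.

D ≈ 513 km

In SI units: d = 27700 m, v = 34800 m/s.
ρ_i^0.31 = 1020^0.31 = 8.564
d^0.79 = 27700^0.79 = 3233
v^0.5 = 34800^0.5 = 186.5
g^-0.22 = 3.7^-0.22 = 0.7499
(sin 65°)^0.333 = 0.9063^0.333 = 0.9678
D = 0.137 × 8.564 × 3233 × 186.5 × 0.7499 × 0.9678 = 5.134 × 10^5 m
   = 513.4 km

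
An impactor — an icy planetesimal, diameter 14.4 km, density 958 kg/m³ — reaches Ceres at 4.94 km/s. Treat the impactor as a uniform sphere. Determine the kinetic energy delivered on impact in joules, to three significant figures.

E ≈ 1.83 × 10^22 J

d = 14400 m; v = 4940 m/s.
Mass m = (π/6) ρ d³ = (π/6) × 958 × (14400)³ = 1.498 × 10^15 kg
E = ½ m v² = 0.5 × 1.498 × 10^15 × (4940)² = 1.828 × 10^22 J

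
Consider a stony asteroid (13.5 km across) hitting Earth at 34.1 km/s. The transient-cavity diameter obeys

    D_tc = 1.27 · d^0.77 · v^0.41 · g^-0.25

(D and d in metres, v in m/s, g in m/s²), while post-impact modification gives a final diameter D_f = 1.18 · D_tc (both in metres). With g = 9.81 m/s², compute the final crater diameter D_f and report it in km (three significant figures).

D_f ≈ 92.6 km

In SI: d = 13500 m, v = 34100 m/s.
d^0.77 = 13500^0.77 = 1515
v^0.41 = 34100^0.41 = 72.18
g^-0.25 = 9.81^-0.25 = 0.5650
D_tc = 1.27 × 1515 × 72.18 × 0.5650 = 78470 m
D_f = 1.18 × 78470 = 92595 m
     = 92.59 km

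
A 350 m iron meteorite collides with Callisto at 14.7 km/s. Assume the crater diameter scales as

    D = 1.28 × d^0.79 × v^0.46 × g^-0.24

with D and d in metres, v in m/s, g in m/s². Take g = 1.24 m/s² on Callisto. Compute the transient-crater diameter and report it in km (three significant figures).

In SI units: v = 14700 m/s.
d^0.79 = 350^0.79 = 102.3
v^0.46 = 14700^0.46 = 82.60
g^-0.24 = 1.24^-0.24 = 0.9497
D = 1.28 × 102.3 × 82.60 × 0.9497 = 10272 m
   = 10.27 km

D ≈ 10.3 km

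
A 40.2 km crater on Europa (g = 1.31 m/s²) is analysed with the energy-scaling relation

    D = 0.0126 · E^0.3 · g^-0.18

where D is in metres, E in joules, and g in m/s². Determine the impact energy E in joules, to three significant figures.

E ≈ 5.62 × 10^21 J

Rearranging: E = [D / (0.0126 · g^-0.18)]^(1/0.3).
D = 40200 m.
g^-0.18 = 1.31^-0.18 = 0.9526
D / (0.0126 × 0.9526) = 40200 / (0.01200) = 3.350 × 10^6
E = (3.350 × 10^6)^3.3333 = 5.623 × 10^21 J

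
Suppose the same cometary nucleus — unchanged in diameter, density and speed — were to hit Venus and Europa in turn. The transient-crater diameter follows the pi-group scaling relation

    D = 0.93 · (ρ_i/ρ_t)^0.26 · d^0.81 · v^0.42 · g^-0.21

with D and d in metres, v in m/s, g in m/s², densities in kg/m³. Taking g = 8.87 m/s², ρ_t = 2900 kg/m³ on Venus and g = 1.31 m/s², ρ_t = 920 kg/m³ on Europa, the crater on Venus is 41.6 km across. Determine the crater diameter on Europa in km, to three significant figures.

D ≈ 83.8 km

The impactor-only factors (d, v, ρ_i) cancel in the ratio, leaving D_Europa/D_Venus = (g_Europa/g_Venus)^-0.21 · (ρ_t,Venus/ρ_t,Europa)^0.26.
(1.31/8.87)^-0.21 = 0.1477^-0.21 = 1.494
(2900/920)^0.26 = 3.152^0.26 = 1.348
Ratio = 1.494 × 1.348 = 2.014
D_Europa = 2.014 × 41.6 km = 83.8 km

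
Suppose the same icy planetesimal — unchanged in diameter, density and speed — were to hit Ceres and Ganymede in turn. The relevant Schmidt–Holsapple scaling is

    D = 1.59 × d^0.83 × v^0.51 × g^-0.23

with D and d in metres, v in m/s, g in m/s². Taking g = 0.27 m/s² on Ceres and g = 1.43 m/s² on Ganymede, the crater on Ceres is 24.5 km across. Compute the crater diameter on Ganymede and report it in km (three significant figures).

All impactor-dependent factors cancel in the ratio, leaving D_Ganymede/D_Ceres = (g_Ganymede/g_Ceres)^-0.23.
(1.43/0.27)^-0.23 = 5.296^-0.23 = 0.6815
D_Ganymede = 0.6815 × 24.5 km = 16.7 km

D ≈ 16.7 km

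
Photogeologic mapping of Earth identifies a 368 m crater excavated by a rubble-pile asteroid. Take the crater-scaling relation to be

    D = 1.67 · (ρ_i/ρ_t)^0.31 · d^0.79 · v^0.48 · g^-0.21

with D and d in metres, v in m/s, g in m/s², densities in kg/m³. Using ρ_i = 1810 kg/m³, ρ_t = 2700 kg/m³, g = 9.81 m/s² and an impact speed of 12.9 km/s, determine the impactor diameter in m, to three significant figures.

Rearranging for d: d = [D / (1.67 · (1810/2700)^0.31 · 12900^0.48 · 9.81^-0.21)]^(1/0.79).
(1810/2700)^0.31 = 0.8834
12900^0.48 = 93.99
9.81^-0.21 = 0.6191
Denominator = 1.67 × 0.8834 × 93.99 × 0.6191 = 85.85
D / 85.85 = 368 / 85.85 = 4.287
d = 4.287^(1/0.79) = 4.287^1.2658 = 6.312 m

d ≈ 6.31 m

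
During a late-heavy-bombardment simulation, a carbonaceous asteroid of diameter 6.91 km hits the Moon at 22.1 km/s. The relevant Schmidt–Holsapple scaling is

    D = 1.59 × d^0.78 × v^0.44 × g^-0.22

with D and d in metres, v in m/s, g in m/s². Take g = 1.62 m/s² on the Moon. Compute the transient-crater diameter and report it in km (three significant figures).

D ≈ 115 km

In SI units: d = 6910 m, v = 22100 m/s.
d^0.78 = 6910^0.78 = 988.1
v^0.44 = 22100^0.44 = 81.57
g^-0.22 = 1.62^-0.22 = 0.8993
D = 1.59 × 988.1 × 81.57 × 0.8993 = 1.152 × 10^5 m
   = 115.2 km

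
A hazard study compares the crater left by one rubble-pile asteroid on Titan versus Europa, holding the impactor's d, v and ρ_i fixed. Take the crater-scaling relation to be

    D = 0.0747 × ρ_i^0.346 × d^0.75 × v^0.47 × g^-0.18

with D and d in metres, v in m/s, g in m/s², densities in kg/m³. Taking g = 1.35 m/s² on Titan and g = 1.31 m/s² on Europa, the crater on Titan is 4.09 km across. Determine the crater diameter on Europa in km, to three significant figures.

All impactor-dependent factors cancel in the ratio, leaving D_Europa/D_Titan = (g_Europa/g_Titan)^-0.18.
(1.31/1.35)^-0.18 = 0.9704^-0.18 = 1.005
D_Europa = 1.005 × 4.09 km = 4.11 km

D ≈ 4.11 km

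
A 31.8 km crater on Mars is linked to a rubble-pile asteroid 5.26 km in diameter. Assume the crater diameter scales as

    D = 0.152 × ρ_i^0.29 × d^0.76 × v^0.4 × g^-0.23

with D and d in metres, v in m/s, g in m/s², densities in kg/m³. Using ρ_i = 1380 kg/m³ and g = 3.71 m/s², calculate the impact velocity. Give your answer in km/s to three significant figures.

v ≈ 19.2 km/s

Rearranging for v: v = [D / (0.152 · 1380^0.29 · 5260^0.76 · 3.71^-0.23)]^(1/0.4).
D = 31800 m.
1380^0.29 = 8.139
5260^0.76 = 672.9
3.71^-0.23 = 0.7397
Denominator = 0.152 × 8.139 × 672.9 × 0.7397 = 615.8
D / 615.8 = 31800 / 615.8 = 51.64
v = 51.64^(1/0.4) = 51.64^2.5 = 19163 m/s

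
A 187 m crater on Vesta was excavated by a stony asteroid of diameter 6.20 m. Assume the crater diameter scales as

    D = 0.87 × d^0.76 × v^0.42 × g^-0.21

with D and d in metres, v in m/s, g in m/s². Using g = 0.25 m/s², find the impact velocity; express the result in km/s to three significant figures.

Rearranging for v: v = [D / (0.87 · 6.2^0.76 · 0.25^-0.21)]^(1/0.42).
6.2^0.76 = 4.001
0.25^-0.21 = 1.338
Denominator = 0.87 × 4.001 × 1.338 = 4.657
D / 4.657 = 187 / 4.657 = 40.15
v = 40.15^(1/0.42) = 40.15^2.381 = 6582 m/s

v ≈ 6.58 km/s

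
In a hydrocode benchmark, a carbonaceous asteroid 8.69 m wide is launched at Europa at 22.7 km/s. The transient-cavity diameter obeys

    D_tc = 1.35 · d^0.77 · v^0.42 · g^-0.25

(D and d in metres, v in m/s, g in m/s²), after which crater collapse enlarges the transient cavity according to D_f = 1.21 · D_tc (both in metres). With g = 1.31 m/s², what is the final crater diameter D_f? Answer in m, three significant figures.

v = 22700 m/s.
d^0.77 = 8.69^0.77 = 5.285
v^0.42 = 22700^0.42 = 67.54
g^-0.25 = 1.31^-0.25 = 0.9347
D_tc = 1.35 × 5.285 × 67.54 × 0.9347 = 450.4 m
D_f = 1.21 × 450.4 = 545.0 m

D_f ≈ 545 m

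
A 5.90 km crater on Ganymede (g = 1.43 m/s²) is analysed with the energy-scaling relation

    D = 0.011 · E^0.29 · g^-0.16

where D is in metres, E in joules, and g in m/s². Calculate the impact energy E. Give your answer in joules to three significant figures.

Rearranging: E = [D / (0.011 · g^-0.16)]^(1/0.29).
D = 5900 m.
g^-0.16 = 1.43^-0.16 = 0.9444
D / (0.011 × 0.9444) = 5900 / (0.01039) = 5.679 × 10^5
E = (5.679 × 10^5)^3.4483 = 6.958 × 10^19 J

E ≈ 6.96 × 10^19 J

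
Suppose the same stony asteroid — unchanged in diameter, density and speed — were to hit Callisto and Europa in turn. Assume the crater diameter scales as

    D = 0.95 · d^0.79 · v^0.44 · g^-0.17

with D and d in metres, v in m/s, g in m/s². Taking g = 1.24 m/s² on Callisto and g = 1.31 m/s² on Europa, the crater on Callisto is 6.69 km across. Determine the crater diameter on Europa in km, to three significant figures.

D ≈ 6.63 km

All impactor-dependent factors cancel in the ratio, leaving D_Europa/D_Callisto = (g_Europa/g_Callisto)^-0.17.
(1.31/1.24)^-0.17 = 1.056^-0.17 = 0.9908
D_Europa = 0.9908 × 6.69 km = 6.63 km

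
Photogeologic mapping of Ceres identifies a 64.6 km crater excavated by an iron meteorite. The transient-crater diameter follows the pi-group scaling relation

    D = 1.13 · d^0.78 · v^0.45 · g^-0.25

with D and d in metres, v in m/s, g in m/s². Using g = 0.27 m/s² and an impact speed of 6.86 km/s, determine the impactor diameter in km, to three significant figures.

Rearranging for d: d = [D / (1.13 · 6860^0.45 · 0.27^-0.25)]^(1/0.78).
D = 64600 m.
6860^0.45 = 53.25
0.27^-0.25 = 1.387
Denominator = 1.13 × 53.25 × 1.387 = 83.46
D / 83.46 = 64600 / 83.46 = 774.0
d = 774.0^(1/0.78) = 774.0^1.2821 = 5054 m

d ≈ 5.05 km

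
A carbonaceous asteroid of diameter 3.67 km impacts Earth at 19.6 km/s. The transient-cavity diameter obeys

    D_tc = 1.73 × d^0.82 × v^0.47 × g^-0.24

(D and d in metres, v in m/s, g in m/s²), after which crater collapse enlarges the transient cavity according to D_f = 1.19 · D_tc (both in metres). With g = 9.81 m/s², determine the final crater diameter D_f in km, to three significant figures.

In SI: d = 3670 m, v = 19600 m/s.
d^0.82 = 3670^0.82 = 837.6
v^0.47 = 19600^0.47 = 104.1
g^-0.24 = 9.81^-0.24 = 0.5781
D_tc = 1.73 × 837.6 × 104.1 × 0.5781 = 87200 m
D_f = 1.19 × 87200 = 1.038 × 10^5 m
     = 103.8 km

D_f ≈ 104 km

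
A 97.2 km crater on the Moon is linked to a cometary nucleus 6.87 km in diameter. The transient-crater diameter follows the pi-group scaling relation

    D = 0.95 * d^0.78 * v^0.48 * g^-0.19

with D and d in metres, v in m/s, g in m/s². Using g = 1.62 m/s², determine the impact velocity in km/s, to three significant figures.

Rearranging for v: v = [D / (0.95 · 6870^0.78 · 1.62^-0.19)]^(1/0.48).
D = 97200 m.
6870^0.78 = 983.6
1.62^-0.19 = 0.9124
Denominator = 0.95 × 983.6 × 0.9124 = 852.6
D / 852.6 = 97200 / 852.6 = 114.0
v = 114.0^(1/0.48) = 114.0^2.0833 = 19282 m/s

v ≈ 19.3 km/s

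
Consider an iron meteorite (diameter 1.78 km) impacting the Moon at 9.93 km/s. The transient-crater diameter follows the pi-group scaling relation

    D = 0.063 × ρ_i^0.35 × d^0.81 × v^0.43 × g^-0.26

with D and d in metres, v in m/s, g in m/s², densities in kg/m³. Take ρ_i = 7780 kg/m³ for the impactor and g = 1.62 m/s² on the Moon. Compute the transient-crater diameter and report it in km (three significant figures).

D ≈ 28.7 km

In SI units: d = 1780 m, v = 9930 m/s.
ρ_i^0.35 = 7780^0.35 = 23.01
d^0.81 = 1780^0.81 = 429.4
v^0.43 = 9930^0.43 = 52.32
g^-0.26 = 1.62^-0.26 = 0.8821
D = 0.063 × 23.01 × 429.4 × 52.32 × 0.8821 = 28728 m
   = 28.73 km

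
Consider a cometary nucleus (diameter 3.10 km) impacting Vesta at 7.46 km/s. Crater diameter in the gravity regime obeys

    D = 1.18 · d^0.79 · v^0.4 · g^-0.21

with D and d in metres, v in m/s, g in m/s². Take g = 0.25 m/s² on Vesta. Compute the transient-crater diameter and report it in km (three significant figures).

In SI units: d = 3100 m, v = 7460 m/s.
d^0.79 = 3100^0.79 = 573.0
v^0.4 = 7460^0.4 = 35.41
g^-0.21 = 0.25^-0.21 = 1.338
D = 1.18 × 573.0 × 35.41 × 1.338 = 32035 m
   = 32.03 km

D ≈ 32.0 km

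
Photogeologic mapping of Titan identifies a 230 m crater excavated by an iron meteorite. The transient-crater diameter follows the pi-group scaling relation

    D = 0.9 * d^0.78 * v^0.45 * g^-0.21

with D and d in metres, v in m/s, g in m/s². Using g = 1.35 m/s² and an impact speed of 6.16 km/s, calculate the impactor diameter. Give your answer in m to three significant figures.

Rearranging for d: d = [D / (0.9 · 6160^0.45 · 1.35^-0.21)]^(1/0.78).
6160^0.45 = 50.74
1.35^-0.21 = 0.9389
Denominator = 0.9 × 50.74 × 0.9389 = 42.88
D / 42.88 = 230 / 42.88 = 5.364
d = 5.364^(1/0.78) = 5.364^1.2821 = 8.615 m

d ≈ 8.62 m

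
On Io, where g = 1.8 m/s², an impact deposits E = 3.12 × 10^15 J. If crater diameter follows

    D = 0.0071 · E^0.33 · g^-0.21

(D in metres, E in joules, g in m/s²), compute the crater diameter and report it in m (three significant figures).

D ≈ 814 m

E^0.33 = (3.12 × 10^15)^0.33 = 1.297 × 10^5
g^-0.21 = 1.8^-0.21 = 0.8839
D = 0.0071 × 1.297 × 10^5 × 0.8839 = 814.0 m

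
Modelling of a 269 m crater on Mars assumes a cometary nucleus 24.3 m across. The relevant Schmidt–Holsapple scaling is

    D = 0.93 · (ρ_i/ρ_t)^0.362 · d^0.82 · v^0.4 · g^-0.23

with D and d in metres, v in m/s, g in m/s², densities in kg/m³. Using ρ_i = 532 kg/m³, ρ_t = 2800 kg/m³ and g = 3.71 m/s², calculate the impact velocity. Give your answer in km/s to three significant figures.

v ≈ 19.6 km/s

Rearranging for v: v = [D / (0.93 · (532/2800)^0.362 · 24.3^0.82 · 3.71^-0.23)]^(1/0.4).
(532/2800)^0.362 = 0.5482
24.3^0.82 = 13.68
3.71^-0.23 = 0.7397
Denominator = 0.93 × 0.5482 × 13.68 × 0.7397 = 5.159
D / 5.159 = 269 / 5.159 = 52.14
v = 52.14^(1/0.4) = 52.14^2.5 = 19630 m/s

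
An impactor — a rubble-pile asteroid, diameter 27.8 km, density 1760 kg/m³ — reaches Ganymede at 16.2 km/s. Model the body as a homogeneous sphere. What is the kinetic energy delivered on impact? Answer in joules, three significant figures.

d = 27800 m; v = 16200 m/s.
Mass m = (π/6) ρ d³ = (π/6) × 1760 × (27800)³ = 1.980 × 10^16 kg
E = ½ m v² = 0.5 × 1.980 × 10^16 × (16200)² = 2.598 × 10^24 J

E ≈ 2.60 × 10^24 J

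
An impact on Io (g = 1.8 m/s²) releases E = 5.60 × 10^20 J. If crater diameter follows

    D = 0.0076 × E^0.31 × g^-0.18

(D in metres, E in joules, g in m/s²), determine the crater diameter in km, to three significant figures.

E^0.31 = (5.60 × 10^20)^0.31 = 2.704 × 10^6
g^-0.18 = 1.8^-0.18 = 0.8996
D = 0.0076 × 2.704 × 10^6 × 0.8996 = 18487 m
   = 18.49 km

D ≈ 18.5 km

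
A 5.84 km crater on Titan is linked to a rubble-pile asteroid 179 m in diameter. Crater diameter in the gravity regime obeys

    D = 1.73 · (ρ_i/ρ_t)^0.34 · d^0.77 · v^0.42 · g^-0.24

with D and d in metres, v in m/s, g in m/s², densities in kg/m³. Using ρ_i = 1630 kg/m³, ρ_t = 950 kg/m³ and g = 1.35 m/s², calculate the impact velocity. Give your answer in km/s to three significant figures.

v ≈ 14.3 km/s

Rearranging for v: v = [D / (1.73 · (1630/950)^0.34 · 179^0.77 · 1.35^-0.24)]^(1/0.42).
D = 5840 m.
(1630/950)^0.34 = 1.201
179^0.77 = 54.29
1.35^-0.24 = 0.9305
Denominator = 1.73 × 1.201 × 54.29 × 0.9305 = 105.0
D / 105.0 = 5840 / 105.0 = 55.62
v = 55.62^(1/0.42) = 55.62^2.381 = 14302 m/s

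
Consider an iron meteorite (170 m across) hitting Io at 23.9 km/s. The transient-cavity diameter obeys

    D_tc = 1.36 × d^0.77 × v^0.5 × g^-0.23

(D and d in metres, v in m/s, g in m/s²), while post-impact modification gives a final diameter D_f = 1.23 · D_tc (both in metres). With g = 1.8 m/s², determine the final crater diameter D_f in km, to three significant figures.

v = 23900 m/s.
d^0.77 = 170^0.77 = 52.17
v^0.5 = 23900^0.5 = 154.6
g^-0.23 = 1.8^-0.23 = 0.8735
D_tc = 1.36 × 52.17 × 154.6 × 0.8735 = 9581 m
D_f = 1.23 × 9581 = 11785 m
     = 11.78 km

D_f ≈ 11.8 km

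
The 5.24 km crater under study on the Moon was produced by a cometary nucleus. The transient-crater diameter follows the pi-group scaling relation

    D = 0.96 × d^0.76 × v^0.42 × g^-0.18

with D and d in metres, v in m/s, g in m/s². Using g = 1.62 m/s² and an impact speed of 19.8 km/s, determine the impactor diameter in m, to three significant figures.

Rearranging for d: d = [D / (0.96 · 19800^0.42 · 1.62^-0.18)]^(1/0.76).
D = 5240 m.
19800^0.42 = 63.77
1.62^-0.18 = 0.9168
Denominator = 0.96 × 63.77 × 0.9168 = 56.13
D / 56.13 = 5240 / 56.13 = 93.35
d = 93.35^(1/0.76) = 93.35^1.3158 = 391.1 m

d ≈ 391 m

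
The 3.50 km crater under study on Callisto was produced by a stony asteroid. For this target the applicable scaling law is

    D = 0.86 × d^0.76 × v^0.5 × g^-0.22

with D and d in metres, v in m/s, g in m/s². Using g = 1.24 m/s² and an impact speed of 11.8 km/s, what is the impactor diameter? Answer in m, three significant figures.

d ≈ 125 m

Rearranging for d: d = [D / (0.86 · 11800^0.5 · 1.24^-0.22)]^(1/0.76).
D = 3500 m.
11800^0.5 = 108.6
1.24^-0.22 = 0.9538
Denominator = 0.86 × 108.6 × 0.9538 = 89.08
D / 89.08 = 3500 / 89.08 = 39.29
d = 39.29^(1/0.76) = 39.29^1.3158 = 125.2 m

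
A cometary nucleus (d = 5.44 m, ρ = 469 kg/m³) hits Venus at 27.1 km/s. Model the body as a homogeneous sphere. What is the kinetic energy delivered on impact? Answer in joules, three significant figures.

E ≈ 1.45 × 10^13 J

v = 27100 m/s.
Mass m = (π/6) ρ d³ = (π/6) × 469 × (5.44)³ = 3.953 × 10^4 kg
E = ½ m v² = 0.5 × 3.953 × 10^4 × (27100)² = 1.452 × 10^13 J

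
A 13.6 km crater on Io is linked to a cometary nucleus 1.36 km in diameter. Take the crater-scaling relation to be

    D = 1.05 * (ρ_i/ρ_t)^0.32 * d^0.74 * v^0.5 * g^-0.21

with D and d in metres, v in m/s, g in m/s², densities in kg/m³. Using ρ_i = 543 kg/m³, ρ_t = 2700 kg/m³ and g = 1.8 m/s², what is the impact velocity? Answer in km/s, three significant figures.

v ≈ 13.8 km/s

Rearranging for v: v = [D / (1.05 · (543/2700)^0.32 · 1360^0.74 · 1.8^-0.21)]^(1/0.5).
D = 13600 m.
(543/2700)^0.32 = 0.5985
1360^0.74 = 208.4
1.8^-0.21 = 0.8839
Denominator = 1.05 × 0.5985 × 208.4 × 0.8839 = 115.8
D / 115.8 = 13600 / 115.8 = 117.4
v = 117.4^(1/0.5) = 117.4^2 = 13783 m/s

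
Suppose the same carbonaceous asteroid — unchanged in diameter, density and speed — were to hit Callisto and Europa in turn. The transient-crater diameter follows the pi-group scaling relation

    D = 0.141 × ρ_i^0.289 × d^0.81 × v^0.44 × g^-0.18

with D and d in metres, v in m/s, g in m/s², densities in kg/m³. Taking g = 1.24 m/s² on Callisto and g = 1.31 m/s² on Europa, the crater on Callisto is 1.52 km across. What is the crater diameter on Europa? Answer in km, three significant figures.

All impactor-dependent factors cancel in the ratio, leaving D_Europa/D_Callisto = (g_Europa/g_Callisto)^-0.18.
(1.31/1.24)^-0.18 = 1.056^-0.18 = 0.9902
D_Europa = 0.9902 × 1.52 km = 1.51 km

D ≈ 1.51 km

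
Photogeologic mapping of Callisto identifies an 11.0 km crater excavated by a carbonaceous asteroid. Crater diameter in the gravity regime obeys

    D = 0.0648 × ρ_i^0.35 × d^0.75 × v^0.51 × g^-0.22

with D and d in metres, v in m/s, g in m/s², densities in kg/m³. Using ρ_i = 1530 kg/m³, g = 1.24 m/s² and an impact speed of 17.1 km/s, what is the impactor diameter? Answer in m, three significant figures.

Rearranging for d: d = [D / (0.0648 · 1530^0.35 · 17100^0.51 · 1.24^-0.22)]^(1/0.75).
D = 11000 m.
1530^0.35 = 13.02
17100^0.51 = 144.2
1.24^-0.22 = 0.9538
Denominator = 0.0648 × 13.02 × 144.2 × 0.9538 = 116.0
D / 116.0 = 11000 / 116.0 = 94.83
d = 94.83^(1/0.75) = 94.83^1.3333 = 432.4 m

d ≈ 432 m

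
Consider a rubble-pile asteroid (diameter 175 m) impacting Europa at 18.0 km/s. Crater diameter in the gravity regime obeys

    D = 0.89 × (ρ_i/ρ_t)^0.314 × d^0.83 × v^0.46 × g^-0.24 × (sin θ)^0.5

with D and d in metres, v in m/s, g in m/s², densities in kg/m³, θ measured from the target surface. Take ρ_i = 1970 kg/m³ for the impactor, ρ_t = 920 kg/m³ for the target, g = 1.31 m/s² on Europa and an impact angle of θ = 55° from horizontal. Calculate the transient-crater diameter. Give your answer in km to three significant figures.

In SI units: v = 18000 m/s.
(ρ_i/ρ_t)^0.314 = (1970/920)^0.314 = 1.270
d^0.83 = 175^0.83 = 72.73
v^0.46 = 18000^0.46 = 90.66
g^-0.24 = 1.31^-0.24 = 0.9372
(sin 55°)^0.5 = 0.8192^0.5 = 0.9051
D = 0.89 × 1.270 × 72.73 × 90.66 × 0.9372 × 0.9051 = 6322 m
   = 6.322 km

D ≈ 6.32 km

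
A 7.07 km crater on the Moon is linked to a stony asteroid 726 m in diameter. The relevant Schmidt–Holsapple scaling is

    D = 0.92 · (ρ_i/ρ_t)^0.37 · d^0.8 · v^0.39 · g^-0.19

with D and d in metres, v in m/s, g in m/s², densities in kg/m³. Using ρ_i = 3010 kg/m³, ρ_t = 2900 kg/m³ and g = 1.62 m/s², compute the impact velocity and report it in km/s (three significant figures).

Rearranging for v: v = [D / (0.92 · (3010/2900)^0.37 · 726^0.8 · 1.62^-0.19)]^(1/0.39).
D = 7070 m.
(3010/2900)^0.37 = 1.014
726^0.8 = 194.4
1.62^-0.19 = 0.9124
Denominator = 0.92 × 1.014 × 194.4 × 0.9124 = 165.5
D / 165.5 = 7070 / 165.5 = 42.72
v = 42.72^(1/0.39) = 42.72^2.5641 = 15174 m/s

v ≈ 15.2 km/s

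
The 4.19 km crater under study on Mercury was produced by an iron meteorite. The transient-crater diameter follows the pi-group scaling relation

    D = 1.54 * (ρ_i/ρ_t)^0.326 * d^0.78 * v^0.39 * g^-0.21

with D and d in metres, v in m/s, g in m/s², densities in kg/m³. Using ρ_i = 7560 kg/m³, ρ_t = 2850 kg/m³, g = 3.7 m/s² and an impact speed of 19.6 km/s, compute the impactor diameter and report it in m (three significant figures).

Rearranging for d: d = [D / (1.54 · (7560/2850)^0.326 · 19600^0.39 · 3.7^-0.21)]^(1/0.78).
D = 4190 m.
(7560/2850)^0.326 = 1.374
19600^0.39 = 47.20
3.7^-0.21 = 0.7598
Denominator = 1.54 × 1.374 × 47.20 × 0.7598 = 75.88
D / 75.88 = 4190 / 75.88 = 55.22
d = 55.22^(1/0.78) = 55.22^1.2821 = 171.2 m

d ≈ 171 m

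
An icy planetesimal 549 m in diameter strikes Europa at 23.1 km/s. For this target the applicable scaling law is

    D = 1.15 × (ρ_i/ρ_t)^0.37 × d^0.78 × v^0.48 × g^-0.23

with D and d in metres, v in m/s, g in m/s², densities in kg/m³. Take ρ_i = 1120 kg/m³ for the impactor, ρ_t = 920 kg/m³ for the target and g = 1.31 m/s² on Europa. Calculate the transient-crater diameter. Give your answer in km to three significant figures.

In SI units: v = 23100 m/s.
(ρ_i/ρ_t)^0.37 = (1120/920)^0.37 = 1.075
d^0.78 = 549^0.78 = 137.0
v^0.48 = 23100^0.48 = 124.3
g^-0.23 = 1.31^-0.23 = 0.9398
D = 1.15 × 1.075 × 137.0 × 124.3 × 0.9398 = 19785 m
   = 19.78 km

D ≈ 19.8 km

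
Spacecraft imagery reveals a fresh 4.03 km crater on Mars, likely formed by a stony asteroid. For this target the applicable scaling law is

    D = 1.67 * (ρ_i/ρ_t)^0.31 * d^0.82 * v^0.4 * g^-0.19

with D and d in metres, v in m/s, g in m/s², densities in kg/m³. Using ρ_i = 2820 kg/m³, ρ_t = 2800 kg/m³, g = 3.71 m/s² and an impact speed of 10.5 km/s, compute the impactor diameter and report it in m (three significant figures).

d ≈ 197 m

Rearranging for d: d = [D / (1.67 · (2820/2800)^0.31 · 10500^0.4 · 3.71^-0.19)]^(1/0.82).
D = 4030 m.
(2820/2800)^0.31 = 1.002
10500^0.4 = 40.60
3.71^-0.19 = 0.7795
Denominator = 1.67 × 1.002 × 40.60 × 0.7795 = 52.96
D / 52.96 = 4030 / 52.96 = 76.10
d = 76.10^(1/0.82) = 76.10^1.2195 = 196.9 m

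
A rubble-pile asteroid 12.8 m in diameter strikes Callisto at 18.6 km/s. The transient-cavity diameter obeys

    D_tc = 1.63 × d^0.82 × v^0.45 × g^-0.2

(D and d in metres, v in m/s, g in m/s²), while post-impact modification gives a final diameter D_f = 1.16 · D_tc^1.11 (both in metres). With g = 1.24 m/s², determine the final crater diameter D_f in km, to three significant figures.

v = 18600 m/s.
d^0.82 = 12.8^0.82 = 8.089
v^0.45 = 18600^0.45 = 83.42
g^-0.2 = 1.24^-0.2 = 0.9579
D_tc = 1.63 × 8.089 × 83.42 × 0.9579 = 1054 m
D_f = 1.16 × (1054)^1.11 = 2629 m
     = 2.629 km

D_f ≈ 2.63 km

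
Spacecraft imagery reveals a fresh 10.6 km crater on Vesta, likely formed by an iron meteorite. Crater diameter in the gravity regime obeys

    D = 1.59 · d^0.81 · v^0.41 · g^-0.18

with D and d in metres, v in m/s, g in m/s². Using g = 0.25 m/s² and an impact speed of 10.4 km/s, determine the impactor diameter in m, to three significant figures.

Rearranging for d: d = [D / (1.59 · 10400^0.41 · 0.25^-0.18)]^(1/0.81).
D = 10600 m.
10400^0.41 = 44.36
0.25^-0.18 = 1.283
Denominator = 1.59 × 44.36 × 1.283 = 90.49
D / 90.49 = 10600 / 90.49 = 117.1
d = 117.1^(1/0.81) = 117.1^1.2346 = 358.0 m

d ≈ 358 m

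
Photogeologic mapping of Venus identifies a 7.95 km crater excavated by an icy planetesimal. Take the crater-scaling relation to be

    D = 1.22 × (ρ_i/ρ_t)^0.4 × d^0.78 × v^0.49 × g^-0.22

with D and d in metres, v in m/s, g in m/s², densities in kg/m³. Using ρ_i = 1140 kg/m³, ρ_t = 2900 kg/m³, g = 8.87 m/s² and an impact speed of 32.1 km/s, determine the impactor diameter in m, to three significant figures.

Rearranging for d: d = [D / (1.22 · (1140/2900)^0.4 · 32100^0.49 · 8.87^-0.22)]^(1/0.78).
D = 7950 m.
(1140/2900)^0.4 = 0.6883
32100^0.49 = 161.5
8.87^-0.22 = 0.6187
Denominator = 1.22 × 0.6883 × 161.5 × 0.6187 = 83.91
D / 83.91 = 7950 / 83.91 = 94.74
d = 94.74^(1/0.78) = 94.74^1.2821 = 342.1 m

d ≈ 342 m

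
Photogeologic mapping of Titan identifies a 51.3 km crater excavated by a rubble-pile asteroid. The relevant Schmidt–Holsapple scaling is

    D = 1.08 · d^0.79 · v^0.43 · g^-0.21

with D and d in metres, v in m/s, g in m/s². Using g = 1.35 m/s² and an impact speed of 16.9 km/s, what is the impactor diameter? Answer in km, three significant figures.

d ≈ 4.50 km

Rearranging for d: d = [D / (1.08 · 16900^0.43 · 1.35^-0.21)]^(1/0.79).
D = 51300 m.
16900^0.43 = 65.76
1.35^-0.21 = 0.9389
Denominator = 1.08 × 65.76 × 0.9389 = 66.68
D / 66.68 = 51300 / 66.68 = 769.3
d = 769.3^(1/0.79) = 769.3^1.2658 = 4500 m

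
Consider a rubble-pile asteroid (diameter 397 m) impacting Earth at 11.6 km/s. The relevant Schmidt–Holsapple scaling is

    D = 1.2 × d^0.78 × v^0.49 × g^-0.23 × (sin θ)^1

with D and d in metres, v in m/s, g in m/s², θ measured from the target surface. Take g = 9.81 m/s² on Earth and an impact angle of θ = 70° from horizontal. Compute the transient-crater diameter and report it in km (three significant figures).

D ≈ 6.96 km

In SI units: v = 11600 m/s.
d^0.78 = 397^0.78 = 106.4
v^0.49 = 11600^0.49 = 98.08
g^-0.23 = 9.81^-0.23 = 0.5914
(sin 70°)^1 = 0.9397^1 = 0.9397
D = 1.2 × 106.4 × 98.08 × 0.5914 × 0.9397 = 6959 m
   = 6.959 km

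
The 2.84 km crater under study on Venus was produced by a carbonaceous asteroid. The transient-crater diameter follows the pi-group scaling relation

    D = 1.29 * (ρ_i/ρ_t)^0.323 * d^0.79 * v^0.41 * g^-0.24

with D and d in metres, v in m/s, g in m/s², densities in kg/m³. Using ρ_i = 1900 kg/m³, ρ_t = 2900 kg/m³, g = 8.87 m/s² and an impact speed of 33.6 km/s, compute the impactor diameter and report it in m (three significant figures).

d ≈ 176 m

Rearranging for d: d = [D / (1.29 · (1900/2900)^0.323 · 33600^0.41 · 8.87^-0.24)]^(1/0.79).
D = 2840 m.
(1900/2900)^0.323 = 0.8723
33600^0.41 = 71.75
8.87^-0.24 = 0.5922
Denominator = 1.29 × 0.8723 × 71.75 × 0.5922 = 47.81
D / 47.81 = 2840 / 47.81 = 59.40
d = 59.40^(1/0.79) = 59.40^1.2658 = 175.9 m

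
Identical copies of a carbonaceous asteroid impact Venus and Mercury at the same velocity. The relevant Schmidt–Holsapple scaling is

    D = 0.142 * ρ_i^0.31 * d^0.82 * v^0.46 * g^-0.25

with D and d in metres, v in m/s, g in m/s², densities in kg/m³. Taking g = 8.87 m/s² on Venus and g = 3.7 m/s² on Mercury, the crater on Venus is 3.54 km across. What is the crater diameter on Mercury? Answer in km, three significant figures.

All impactor-dependent factors cancel in the ratio, leaving D_Mercury/D_Venus = (g_Mercury/g_Venus)^-0.25.
(3.7/8.87)^-0.25 = 0.4171^-0.25 = 1.244
D_Mercury = 1.244 × 3.54 km = 4.40 km

D ≈ 4.40 km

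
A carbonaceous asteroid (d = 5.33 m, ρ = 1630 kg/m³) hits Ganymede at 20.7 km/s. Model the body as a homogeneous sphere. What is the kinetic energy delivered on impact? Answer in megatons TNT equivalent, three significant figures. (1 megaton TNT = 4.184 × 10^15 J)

E ≈ 6.62 × 10^-3 Mt TNT

v = 20700 m/s.
Mass m = (π/6) ρ d³ = (π/6) × 1630 × (5.33)³ = 1.292 × 10^5 kg
E = ½ m v² = 0.5 × 1.292 × 10^5 × (20700)² = 2.768 × 10^13 J
   = 2.768 × 10^13 / 4.184×10^15 = 6.616 × 10^-3 Mt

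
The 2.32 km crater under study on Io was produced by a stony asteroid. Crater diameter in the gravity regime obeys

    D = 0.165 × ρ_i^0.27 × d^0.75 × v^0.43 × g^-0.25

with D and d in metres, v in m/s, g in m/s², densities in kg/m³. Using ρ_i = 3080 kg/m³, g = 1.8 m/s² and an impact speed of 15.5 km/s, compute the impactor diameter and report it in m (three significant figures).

d ≈ 90.7 m

Rearranging for d: d = [D / (0.165 · 3080^0.27 · 15500^0.43 · 1.8^-0.25)]^(1/0.75).
D = 2320 m.
3080^0.27 = 8.748
15500^0.43 = 63.36
1.8^-0.25 = 0.8633
Denominator = 0.165 × 8.748 × 63.36 × 0.8633 = 78.95
D / 78.95 = 2320 / 78.95 = 29.39
d = 29.39^(1/0.75) = 29.39^1.3333 = 90.69 m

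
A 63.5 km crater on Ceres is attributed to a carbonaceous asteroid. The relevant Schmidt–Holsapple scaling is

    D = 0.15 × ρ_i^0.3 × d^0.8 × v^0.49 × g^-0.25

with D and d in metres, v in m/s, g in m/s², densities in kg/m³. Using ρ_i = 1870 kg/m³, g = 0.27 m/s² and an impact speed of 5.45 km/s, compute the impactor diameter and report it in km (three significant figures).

Rearranging for d: d = [D / (0.15 · 1870^0.3 · 5450^0.49 · 0.27^-0.25)]^(1/0.8).
D = 63500 m.
1870^0.3 = 9.584
5450^0.49 = 67.74
0.27^-0.25 = 1.387
Denominator = 0.15 × 9.584 × 67.74 × 1.387 = 135.1
D / 135.1 = 63500 / 135.1 = 470.0
d = 470.0^(1/0.8) = 470.0^1.25 = 2188 m

d ≈ 2.19 km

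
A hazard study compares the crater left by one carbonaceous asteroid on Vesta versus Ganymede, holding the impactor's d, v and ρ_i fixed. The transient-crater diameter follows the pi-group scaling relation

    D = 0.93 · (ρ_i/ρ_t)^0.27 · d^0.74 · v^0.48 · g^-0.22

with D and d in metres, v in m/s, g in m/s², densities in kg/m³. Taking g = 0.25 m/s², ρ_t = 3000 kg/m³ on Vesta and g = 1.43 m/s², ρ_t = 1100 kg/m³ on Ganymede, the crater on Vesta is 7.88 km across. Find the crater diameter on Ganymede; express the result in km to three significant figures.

The impactor-only factors (d, v, ρ_i) cancel in the ratio, leaving D_Ganymede/D_Vesta = (g_Ganymede/g_Vesta)^-0.22 · (ρ_t,Vesta/ρ_t,Ganymede)^0.27.
(1.43/0.25)^-0.22 = 5.720^-0.22 = 0.6814
(3000/1100)^0.27 = 2.727^0.27 = 1.311
Ratio = 0.6814 × 1.311 = 0.8933
D_Ganymede = 0.8933 × 7.88 km = 7.04 km

D ≈ 7.04 km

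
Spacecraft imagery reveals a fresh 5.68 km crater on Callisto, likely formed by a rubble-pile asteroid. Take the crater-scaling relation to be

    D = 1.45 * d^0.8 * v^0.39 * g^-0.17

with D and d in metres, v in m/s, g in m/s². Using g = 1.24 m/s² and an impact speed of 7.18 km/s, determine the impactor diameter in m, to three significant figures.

d ≈ 428 m

Rearranging for d: d = [D / (1.45 · 7180^0.39 · 1.24^-0.17)]^(1/0.8).
D = 5680 m.
7180^0.39 = 31.91
1.24^-0.17 = 0.9641
Denominator = 1.45 × 31.91 × 0.9641 = 44.61
D / 44.61 = 5680 / 44.61 = 127.3
d = 127.3^(1/0.8) = 127.3^1.25 = 427.6 m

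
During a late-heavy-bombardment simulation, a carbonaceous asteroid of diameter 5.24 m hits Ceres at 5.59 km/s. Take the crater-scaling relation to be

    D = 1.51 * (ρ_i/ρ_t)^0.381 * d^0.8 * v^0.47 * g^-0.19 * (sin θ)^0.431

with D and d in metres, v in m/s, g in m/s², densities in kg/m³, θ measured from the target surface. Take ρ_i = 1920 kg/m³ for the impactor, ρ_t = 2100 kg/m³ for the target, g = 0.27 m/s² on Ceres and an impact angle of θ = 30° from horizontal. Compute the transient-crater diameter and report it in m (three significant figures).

D ≈ 301 m

In SI units: v = 5590 m/s.
(ρ_i/ρ_t)^0.381 = (1920/2100)^0.381 = 0.9664
d^0.8 = 5.24^0.8 = 3.762
v^0.47 = 5590^0.47 = 57.71
g^-0.19 = 0.27^-0.19 = 1.282
(sin 30°)^0.431 = 0.5000^0.431 = 0.7417
D = 1.51 × 0.9664 × 3.762 × 57.71 × 1.282 × 0.7417 = 301.2 m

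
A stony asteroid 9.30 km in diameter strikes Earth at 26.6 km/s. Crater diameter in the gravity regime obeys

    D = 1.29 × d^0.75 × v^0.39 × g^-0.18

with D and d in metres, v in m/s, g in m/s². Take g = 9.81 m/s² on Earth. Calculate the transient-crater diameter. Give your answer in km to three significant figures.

In SI units: d = 9300 m, v = 26600 m/s.
d^0.75 = 9300^0.75 = 947.0
v^0.39 = 26600^0.39 = 53.17
g^-0.18 = 9.81^-0.18 = 0.6630
D = 1.29 × 947.0 × 53.17 × 0.6630 = 43065 m
   = 43.06 km

D ≈ 43.1 km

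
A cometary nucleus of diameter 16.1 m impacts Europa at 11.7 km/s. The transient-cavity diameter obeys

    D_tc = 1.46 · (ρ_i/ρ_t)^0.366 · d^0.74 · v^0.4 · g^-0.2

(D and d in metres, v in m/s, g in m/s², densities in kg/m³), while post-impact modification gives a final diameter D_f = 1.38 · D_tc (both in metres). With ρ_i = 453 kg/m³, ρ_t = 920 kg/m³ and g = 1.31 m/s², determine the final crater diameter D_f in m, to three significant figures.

D_f ≈ 488 m

v = 11700 m/s.
(ρ_i/ρ_t)^0.366 = (453/920)^0.366 = 0.7716
d^0.74 = 16.1^0.74 = 7.817
v^0.4 = 11700^0.4 = 42.39
g^-0.2 = 1.31^-0.2 = 0.9474
D_tc = 1.46 × 0.7716 × 7.817 × 42.39 × 0.9474 = 353.7 m
D_f = 1.38 × 353.7 = 488.1 m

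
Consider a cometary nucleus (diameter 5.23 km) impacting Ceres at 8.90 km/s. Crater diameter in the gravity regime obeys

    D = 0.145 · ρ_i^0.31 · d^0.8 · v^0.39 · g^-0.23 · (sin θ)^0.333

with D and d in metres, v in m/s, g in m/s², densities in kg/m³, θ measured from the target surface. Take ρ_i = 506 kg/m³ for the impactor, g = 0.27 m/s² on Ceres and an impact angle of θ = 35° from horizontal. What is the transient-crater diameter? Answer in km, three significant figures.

In SI units: d = 5230 m, v = 8900 m/s.
ρ_i^0.31 = 506^0.31 = 6.891
d^0.8 = 5230^0.8 = 943.6
v^0.39 = 8900^0.39 = 34.69
g^-0.23 = 0.27^-0.23 = 1.351
(sin 35°)^0.333 = 0.5736^0.333 = 0.8310
D = 0.145 × 6.891 × 943.6 × 34.69 × 1.351 × 0.8310 = 36720 m
   = 36.72 km

D ≈ 36.7 km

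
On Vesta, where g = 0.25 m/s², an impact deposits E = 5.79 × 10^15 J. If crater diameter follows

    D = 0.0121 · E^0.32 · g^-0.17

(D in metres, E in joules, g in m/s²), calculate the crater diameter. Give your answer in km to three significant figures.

E^0.32 = (5.79 × 10^15)^0.32 = 1.107 × 10^5
g^-0.17 = 0.25^-0.17 = 1.266
D = 0.0121 × 1.107 × 10^5 × 1.266 = 1696 m
   = 1.696 km

D ≈ 1.70 km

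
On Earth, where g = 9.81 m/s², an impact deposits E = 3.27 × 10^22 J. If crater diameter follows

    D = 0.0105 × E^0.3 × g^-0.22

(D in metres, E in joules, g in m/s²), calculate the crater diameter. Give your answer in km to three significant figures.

E^0.3 = (3.27 × 10^22)^0.3 = 5.680 × 10^6
g^-0.22 = 9.81^-0.22 = 0.6051
D = 0.0105 × 5.680 × 10^6 × 0.6051 = 36088 m
   = 36.09 km

D ≈ 36.1 km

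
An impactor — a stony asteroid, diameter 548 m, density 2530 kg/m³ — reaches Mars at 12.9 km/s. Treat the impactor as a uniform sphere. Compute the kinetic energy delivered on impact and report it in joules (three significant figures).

E ≈ 1.81 × 10^19 J

v = 12900 m/s.
Mass m = (π/6) ρ d³ = (π/6) × 2530 × (548)³ = 2.180 × 10^11 kg
E = ½ m v² = 0.5 × 2.180 × 10^11 × (12900)² = 1.814 × 10^19 J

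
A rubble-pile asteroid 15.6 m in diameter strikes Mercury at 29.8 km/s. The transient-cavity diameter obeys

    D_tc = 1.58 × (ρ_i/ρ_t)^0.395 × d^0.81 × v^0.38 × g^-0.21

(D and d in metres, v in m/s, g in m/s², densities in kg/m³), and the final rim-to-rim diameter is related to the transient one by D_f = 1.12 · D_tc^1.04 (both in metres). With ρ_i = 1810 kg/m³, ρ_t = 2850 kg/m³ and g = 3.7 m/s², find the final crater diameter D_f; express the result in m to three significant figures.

D_f ≈ 667 m

v = 29800 m/s.
(ρ_i/ρ_t)^0.395 = (1810/2850)^0.395 = 0.8358
d^0.81 = 15.6^0.81 = 9.256
v^0.38 = 29800^0.38 = 50.14
g^-0.21 = 3.7^-0.21 = 0.7598
D_tc = 1.58 × 0.8358 × 9.256 × 50.14 × 0.7598 = 465.7 m
D_f = 1.12 × (465.7)^1.04 = 666.9 m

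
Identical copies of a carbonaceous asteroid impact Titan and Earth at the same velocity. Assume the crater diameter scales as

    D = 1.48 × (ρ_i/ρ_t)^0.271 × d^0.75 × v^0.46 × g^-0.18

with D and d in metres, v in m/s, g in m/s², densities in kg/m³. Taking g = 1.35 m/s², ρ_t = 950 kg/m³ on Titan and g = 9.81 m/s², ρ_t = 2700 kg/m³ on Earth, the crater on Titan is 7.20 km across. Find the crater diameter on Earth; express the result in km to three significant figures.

The impactor-only factors (d, v, ρ_i) cancel in the ratio, leaving D_Earth/D_Titan = (g_Earth/g_Titan)^-0.18 · (ρ_t,Titan/ρ_t,Earth)^0.271.
(9.81/1.35)^-0.18 = 7.267^-0.18 = 0.6998
(950/2700)^0.271 = 0.3519^0.271 = 0.7535
Ratio = 0.6998 × 0.7535 = 0.5273
D_Earth = 0.5273 × 7.20 km = 3.80 km

D ≈ 3.80 km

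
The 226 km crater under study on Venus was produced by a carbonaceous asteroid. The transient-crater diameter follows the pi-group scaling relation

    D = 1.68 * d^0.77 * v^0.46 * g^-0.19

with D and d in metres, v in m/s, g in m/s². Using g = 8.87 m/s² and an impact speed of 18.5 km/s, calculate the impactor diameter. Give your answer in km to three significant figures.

d ≈ 22.2 km

Rearranging for d: d = [D / (1.68 · 18500^0.46 · 8.87^-0.19)]^(1/0.77).
D = 226000 m.
18500^0.46 = 91.81
8.87^-0.19 = 0.6605
Denominator = 1.68 × 91.81 × 0.6605 = 101.9
D / 101.9 = 226000 / 101.9 = 2218
d = 2218^(1/0.77) = 2218^1.2987 = 22151 m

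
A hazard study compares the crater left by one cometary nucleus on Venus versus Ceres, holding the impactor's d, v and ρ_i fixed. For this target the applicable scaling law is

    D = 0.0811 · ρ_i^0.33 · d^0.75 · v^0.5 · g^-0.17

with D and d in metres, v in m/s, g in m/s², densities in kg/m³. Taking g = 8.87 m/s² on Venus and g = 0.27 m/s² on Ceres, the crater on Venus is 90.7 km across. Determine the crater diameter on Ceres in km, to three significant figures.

D ≈ 164 km

All impactor-dependent factors cancel in the ratio, leaving D_Ceres/D_Venus = (g_Ceres/g_Venus)^-0.17.
(0.27/8.87)^-0.17 = 0.03044^-0.17 = 1.811
D_Ceres = 1.811 × 90.7 km = 164 km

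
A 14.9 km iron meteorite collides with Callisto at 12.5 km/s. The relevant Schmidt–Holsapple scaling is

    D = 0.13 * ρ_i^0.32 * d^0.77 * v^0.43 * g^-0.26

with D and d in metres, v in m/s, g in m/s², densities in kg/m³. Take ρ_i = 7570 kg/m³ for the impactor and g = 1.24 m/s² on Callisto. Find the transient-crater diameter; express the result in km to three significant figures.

D ≈ 202 km

In SI units: d = 14900 m, v = 12500 m/s.
ρ_i^0.32 = 7570^0.32 = 17.43
d^0.77 = 14900^0.77 = 1634
v^0.43 = 12500^0.43 = 57.77
g^-0.26 = 1.24^-0.26 = 0.9456
D = 0.13 × 17.43 × 1634 × 57.77 × 0.9456 = 2.023 × 10^5 m
   = 202.3 km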